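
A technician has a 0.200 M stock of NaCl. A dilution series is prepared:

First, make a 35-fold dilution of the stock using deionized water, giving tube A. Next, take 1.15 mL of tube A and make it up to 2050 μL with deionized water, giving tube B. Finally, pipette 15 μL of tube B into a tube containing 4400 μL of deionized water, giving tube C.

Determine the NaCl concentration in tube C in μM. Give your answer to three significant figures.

10.9 μM

Step 1: 35-fold → factor 35
Step 2: 1.15 mL brought to 2050 μL → factor 2.05/1.15 = 1.7826
Step 3: 15 μL + 4400 μL = 4415 μL total → factor 4415/15 = 294.33
Overall dilution factor = 35 × 1.7826 × 294.33 = 18364
Final = 0.200 M / 18364 = 1.089 × 10^-5 M = 10.9 μM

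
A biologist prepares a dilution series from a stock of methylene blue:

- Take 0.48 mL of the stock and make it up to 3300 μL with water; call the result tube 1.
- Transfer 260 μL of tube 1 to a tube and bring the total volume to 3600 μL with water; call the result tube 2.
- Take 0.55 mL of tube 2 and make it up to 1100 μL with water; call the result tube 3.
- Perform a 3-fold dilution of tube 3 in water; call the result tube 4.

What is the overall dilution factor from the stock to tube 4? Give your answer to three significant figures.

Step 1: 0.48 mL brought to 3300 μL → factor 3.3/0.48 = 6.875
Step 2: 260 μL brought to 3600 μL → factor 3600/260 = 13.846
Step 3: 0.55 mL brought to 1100 μL → factor 1.1/0.55 = 2
Step 4: 3-fold → factor 3
Overall dilution factor = 6.875 × 13.846 × 2 × 3 = 571.15

571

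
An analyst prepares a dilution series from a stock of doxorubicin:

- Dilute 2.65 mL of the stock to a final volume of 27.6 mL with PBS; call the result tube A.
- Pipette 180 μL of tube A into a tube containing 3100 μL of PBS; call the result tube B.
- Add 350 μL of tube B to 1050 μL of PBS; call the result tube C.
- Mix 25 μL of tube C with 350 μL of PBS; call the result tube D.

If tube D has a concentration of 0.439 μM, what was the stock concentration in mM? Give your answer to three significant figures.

Step 1: 2.65 mL brought to 27.6 mL → factor 27.6/2.65 = 10.415
Step 2: 180 μL + 3100 μL = 3280 μL total → factor 3280/180 = 18.222
Step 3: 350 μL + 1050 μL = 1400 μL total → factor 1400/350 = 4
Step 4: 25 μL + 350 μL = 375 μL total → factor 375/25 = 15
Overall dilution factor = 10.415 × 18.222 × 4 × 15 = 11387
Stock = 0.439 μM × 11387 = 4999 μM = 5.00 mM

5.00 mM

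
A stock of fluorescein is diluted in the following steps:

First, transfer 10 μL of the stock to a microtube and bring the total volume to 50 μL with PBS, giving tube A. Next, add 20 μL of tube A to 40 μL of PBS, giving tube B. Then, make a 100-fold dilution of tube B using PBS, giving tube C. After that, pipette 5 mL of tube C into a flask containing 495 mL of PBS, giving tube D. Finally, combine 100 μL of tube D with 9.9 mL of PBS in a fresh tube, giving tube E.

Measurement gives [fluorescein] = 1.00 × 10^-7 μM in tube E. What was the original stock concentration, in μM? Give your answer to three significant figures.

1.50 μM

Step 1: 10 μL brought to 50 μL → factor 50/10 = 5
Step 2: 20 μL + 40 μL = 60 μL total → factor 60/20 = 3
Step 3: 100-fold → factor 100
Step 4: 5 mL + 495 mL = 500 mL total → factor 500/5 = 100
Step 5: 100 μL + 9.9 mL = 10000 μL total → factor 10000/100 = 100
Overall dilution factor = 5 × 3 × 100 × 100 × 100 = 1.5 × 10^7
Stock = 1.00 × 10^-7 μM × 1.5 × 10^7 = 1.50 μM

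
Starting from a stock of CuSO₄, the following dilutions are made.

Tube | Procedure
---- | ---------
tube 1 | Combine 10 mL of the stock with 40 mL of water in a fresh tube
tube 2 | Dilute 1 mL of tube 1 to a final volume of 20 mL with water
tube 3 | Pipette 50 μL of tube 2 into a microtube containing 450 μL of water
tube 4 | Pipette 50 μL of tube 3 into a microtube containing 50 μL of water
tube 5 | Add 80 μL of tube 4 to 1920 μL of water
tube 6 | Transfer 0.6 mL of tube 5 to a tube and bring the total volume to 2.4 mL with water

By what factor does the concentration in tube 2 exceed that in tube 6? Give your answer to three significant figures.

Step 1: 10 mL + 40 mL = 50 mL total → factor 50/10 = 5
Step 2: 1 mL brought to 20 mL → factor 20/1 = 20
Step 3: 50 μL + 450 μL = 500 μL total → factor 500/50 = 10
Step 4: 50 μL + 50 μL = 100 μL total → factor 100/50 = 2
Step 5: 80 μL + 1920 μL = 2000 μL total → factor 2000/80 = 25
Step 6: 0.6 mL brought to 2.4 mL → factor 2.4/0.6 = 4
Dilution factor to tube 2 = 100; to tube 6 = 2 × 10^5
[tube 2]/[tube 6] = (factor to tube 6)/(factor to tube 2) = 2 × 10^5/100 = 2.00 × 10^3

2.00 × 10^3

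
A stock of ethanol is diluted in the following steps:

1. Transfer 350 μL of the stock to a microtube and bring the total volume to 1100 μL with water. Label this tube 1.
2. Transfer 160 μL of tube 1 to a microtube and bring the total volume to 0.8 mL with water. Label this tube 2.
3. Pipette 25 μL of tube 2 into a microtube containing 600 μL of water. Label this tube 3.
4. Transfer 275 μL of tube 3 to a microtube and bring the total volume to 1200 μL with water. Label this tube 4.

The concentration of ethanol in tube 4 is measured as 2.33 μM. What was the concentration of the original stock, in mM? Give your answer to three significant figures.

3.99 mM

Step 1: 350 μL brought to 1100 μL → factor 1100/350 = 3.1429
Step 2: 160 μL brought to 0.8 mL → factor 800/160 = 5
Step 3: 25 μL + 600 μL = 625 μL total → factor 625/25 = 25
Step 4: 275 μL brought to 1200 μL → factor 1200/275 = 4.3636
Overall dilution factor = 3.1429 × 5 × 25 × 4.3636 = 1714.3
Stock = 2.33 μM × 1714.3 = 3994 μM = 3.99 mM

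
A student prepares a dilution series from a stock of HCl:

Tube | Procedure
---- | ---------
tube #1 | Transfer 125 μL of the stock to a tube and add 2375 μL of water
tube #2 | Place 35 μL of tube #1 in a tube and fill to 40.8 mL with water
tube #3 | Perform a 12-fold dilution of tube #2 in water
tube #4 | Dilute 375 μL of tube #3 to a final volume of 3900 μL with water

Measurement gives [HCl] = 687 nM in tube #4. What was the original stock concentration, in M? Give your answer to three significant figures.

Step 1: 125 μL + 2375 μL = 2500 μL total → factor 2500/125 = 20
Step 2: 35 μL brought to 40.8 mL → factor 40800/35 = 1165.7
Step 3: 12-fold → factor 12
Step 4: 375 μL brought to 3900 μL → factor 3900/375 = 10.4
Overall dilution factor = 20 × 1165.7 × 12 × 10.4 = 2.9096 × 10^6
Stock = 687 nM × 2.9096 × 10^6 = 1.999 × 10^9 nM = 2.00 M

2.00 M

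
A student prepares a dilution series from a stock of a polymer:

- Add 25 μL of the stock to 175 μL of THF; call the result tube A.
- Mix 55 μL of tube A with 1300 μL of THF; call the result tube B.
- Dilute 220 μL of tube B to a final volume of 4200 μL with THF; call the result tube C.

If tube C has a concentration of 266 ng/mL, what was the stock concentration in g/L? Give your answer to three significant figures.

Step 1: 25 μL + 175 μL = 200 μL total → factor 200/25 = 8
Step 2: 55 μL + 1300 μL = 1355 μL total → factor 1355/55 = 24.636
Step 3: 220 μL brought to 4200 μL → factor 4200/220 = 19.091
Overall dilution factor = 8 × 24.636 × 19.091 = 3762.6
Stock = 266 ng/mL × 3762.6 = 1.001 × 10^6 ng/mL = 1.00 g/L

1.00 g/L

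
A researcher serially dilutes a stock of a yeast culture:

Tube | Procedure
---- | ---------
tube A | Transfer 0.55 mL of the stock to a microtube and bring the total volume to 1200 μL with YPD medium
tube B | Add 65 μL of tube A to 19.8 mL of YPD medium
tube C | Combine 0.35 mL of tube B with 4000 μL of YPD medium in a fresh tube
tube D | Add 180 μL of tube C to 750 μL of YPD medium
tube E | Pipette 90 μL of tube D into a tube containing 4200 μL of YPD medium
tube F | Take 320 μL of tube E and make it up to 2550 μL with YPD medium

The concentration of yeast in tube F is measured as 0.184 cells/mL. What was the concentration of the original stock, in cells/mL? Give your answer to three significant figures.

Step 1: 0.55 mL brought to 1200 μL → factor 1.2/0.55 = 2.1818
Step 2: 65 μL + 19.8 mL = 19865 μL total → factor 19865/65 = 305.62
Step 3: 0.35 mL + 4000 μL = 4.35 mL total → factor 4.35/0.35 = 12.429
Step 4: 180 μL + 750 μL = 930 μL total → factor 930/180 = 5.1667
Step 5: 90 μL + 4200 μL = 4290 μL total → factor 4290/90 = 47.667
Step 6: 320 μL brought to 2550 μL → factor 2550/320 = 7.9688
Overall dilution factor = 2.1818 × 305.62 × 12.429 × 5.1667 × 47.667 × 7.9688 = 1.6264 × 10^7
Stock = 0.184 cells/mL × 1.6264 × 10^7 = 2.99 × 10^6 cells/mL

2.99 × 10^6 cells/mL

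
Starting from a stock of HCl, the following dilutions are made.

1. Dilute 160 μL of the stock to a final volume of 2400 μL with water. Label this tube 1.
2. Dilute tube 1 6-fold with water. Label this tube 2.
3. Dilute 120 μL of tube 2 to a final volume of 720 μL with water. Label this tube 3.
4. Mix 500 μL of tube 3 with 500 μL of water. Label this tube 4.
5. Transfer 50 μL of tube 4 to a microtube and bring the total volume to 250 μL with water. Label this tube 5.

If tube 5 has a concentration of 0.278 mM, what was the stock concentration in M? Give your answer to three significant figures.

Step 1: 160 μL brought to 2400 μL → factor 2400/160 = 15
Step 2: 6-fold → factor 6
Step 3: 120 μL brought to 720 μL → factor 720/120 = 6
Step 4: 500 μL + 500 μL = 1000 μL total → factor 1000/500 = 2
Step 5: 50 μL brought to 250 μL → factor 250/50 = 5
Overall dilution factor = 15 × 6 × 6 × 2 × 5 = 5400
Stock = 0.278 mM × 5400 = 1501 mM = 1.50 M

1.50 M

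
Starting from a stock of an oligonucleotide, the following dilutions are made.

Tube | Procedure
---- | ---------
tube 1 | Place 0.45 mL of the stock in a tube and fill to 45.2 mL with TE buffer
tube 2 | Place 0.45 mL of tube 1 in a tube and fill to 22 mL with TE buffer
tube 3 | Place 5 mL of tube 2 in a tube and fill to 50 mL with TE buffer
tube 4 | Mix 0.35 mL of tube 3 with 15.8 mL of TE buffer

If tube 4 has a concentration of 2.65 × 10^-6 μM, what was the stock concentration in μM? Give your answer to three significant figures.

Step 1: 0.45 mL brought to 45.2 mL → factor 45.2/0.45 = 100.44
Step 2: 0.45 mL brought to 22 mL → factor 22/0.45 = 48.889
Step 3: 5 mL brought to 50 mL → factor 50/5 = 10
Step 4: 0.35 mL + 15.8 mL = 16.15 mL total → factor 16.15/0.35 = 46.143
Overall dilution factor = 100.44 × 48.889 × 10 × 46.143 = 2.2659 × 10^6
Stock = 2.65 × 10^-6 μM × 2.2659 × 10^6 = 6.00 μM

6.00 μM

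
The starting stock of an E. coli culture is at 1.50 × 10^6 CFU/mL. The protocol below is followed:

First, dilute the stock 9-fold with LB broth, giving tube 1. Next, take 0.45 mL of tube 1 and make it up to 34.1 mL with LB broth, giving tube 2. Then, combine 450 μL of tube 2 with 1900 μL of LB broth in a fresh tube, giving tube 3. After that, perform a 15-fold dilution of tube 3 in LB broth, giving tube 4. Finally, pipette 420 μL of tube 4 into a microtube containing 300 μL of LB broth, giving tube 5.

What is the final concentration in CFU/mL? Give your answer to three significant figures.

16.4 CFU/mL

Step 1: 9-fold → factor 9
Step 2: 0.45 mL brought to 34.1 mL → factor 34.1/0.45 = 75.778
Step 3: 450 μL + 1900 μL = 2350 μL total → factor 2350/450 = 5.2222
Step 4: 15-fold → factor 15
Step 5: 420 μL + 300 μL = 720 μL total → factor 720/420 = 1.7143
Overall dilution factor = 9 × 75.778 × 5.2222 × 15 × 1.7143 = 91583
Final = 1.50 × 10^6 CFU/mL / 91583 = 16.4 CFU/mL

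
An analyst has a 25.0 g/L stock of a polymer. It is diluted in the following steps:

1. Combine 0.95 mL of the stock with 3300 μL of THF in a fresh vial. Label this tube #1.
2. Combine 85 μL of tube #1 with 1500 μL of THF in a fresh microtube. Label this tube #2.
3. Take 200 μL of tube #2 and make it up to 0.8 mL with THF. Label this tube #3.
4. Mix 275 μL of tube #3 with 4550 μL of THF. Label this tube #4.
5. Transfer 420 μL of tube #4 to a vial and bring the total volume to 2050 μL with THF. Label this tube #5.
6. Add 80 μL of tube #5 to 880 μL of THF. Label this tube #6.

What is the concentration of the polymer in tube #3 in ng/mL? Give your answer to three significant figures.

7.49 × 10^4 ng/mL

Step 1: 0.95 mL + 3300 μL = 4.25 mL total → factor 4.25/0.95 = 4.4737
Step 2: 85 μL + 1500 μL = 1585 μL total → factor 1585/85 = 18.647
Step 3: 200 μL brought to 0.8 mL → factor 800/200 = 4
Dilution factor through tube #3 = 4.4737 × 18.647 × 4 = 333.68
[tube #3] = 25.0 g/L / 333.68 = 0.07492 g/L = 7.49 × 10^4 ng/mL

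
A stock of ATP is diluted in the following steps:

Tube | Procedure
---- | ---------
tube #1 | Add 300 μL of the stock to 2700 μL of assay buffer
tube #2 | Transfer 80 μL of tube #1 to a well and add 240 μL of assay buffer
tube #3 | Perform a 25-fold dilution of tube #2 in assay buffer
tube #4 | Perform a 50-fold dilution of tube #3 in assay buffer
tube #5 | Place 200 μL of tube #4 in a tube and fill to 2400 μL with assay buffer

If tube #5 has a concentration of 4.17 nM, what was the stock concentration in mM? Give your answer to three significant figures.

Step 1: 300 μL + 2700 μL = 3000 μL total → factor 3000/300 = 10
Step 2: 80 μL + 240 μL = 320 μL total → factor 320/80 = 4
Step 3: 25-fold → factor 25
Step 4: 50-fold → factor 50
Step 5: 200 μL brought to 2400 μL → factor 2400/200 = 12
Overall dilution factor = 10 × 4 × 25 × 50 × 12 = 6 × 10^5
Stock = 4.17 nM × 6 × 10^5 = 2.502 × 10^6 nM = 2.50 mM

2.50 mM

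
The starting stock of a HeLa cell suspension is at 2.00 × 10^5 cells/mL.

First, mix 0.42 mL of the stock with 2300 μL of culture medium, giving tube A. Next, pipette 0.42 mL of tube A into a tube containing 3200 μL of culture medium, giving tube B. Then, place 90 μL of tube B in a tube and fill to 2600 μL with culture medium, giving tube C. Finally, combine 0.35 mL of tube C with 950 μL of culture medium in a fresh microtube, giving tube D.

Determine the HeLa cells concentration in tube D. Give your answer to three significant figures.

Step 1: 0.42 mL + 2300 μL = 2.72 mL total → factor 2.72/0.42 = 6.4762
Step 2: 0.42 mL + 3200 μL = 3.62 mL total → factor 3.62/0.42 = 8.619
Step 3: 90 μL brought to 2600 μL → factor 2600/90 = 28.889
Step 4: 0.35 mL + 950 μL = 1.3 mL total → factor 1.3/0.35 = 3.7143
Overall dilution factor = 6.4762 × 8.619 × 28.889 × 3.7143 = 5989.4
Final = 2.00 × 10^5 cells/mL / 5989.4 = 33.4 cells/mL

33.4 cells/mL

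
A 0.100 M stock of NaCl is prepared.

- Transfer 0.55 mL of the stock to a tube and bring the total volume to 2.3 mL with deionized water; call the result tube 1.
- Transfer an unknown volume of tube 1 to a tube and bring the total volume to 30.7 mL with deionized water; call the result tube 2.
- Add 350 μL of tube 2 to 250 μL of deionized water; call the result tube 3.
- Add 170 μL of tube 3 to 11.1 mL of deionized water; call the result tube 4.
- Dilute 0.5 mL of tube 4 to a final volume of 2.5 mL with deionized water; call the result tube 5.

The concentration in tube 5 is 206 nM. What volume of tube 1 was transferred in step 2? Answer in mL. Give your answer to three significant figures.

Step 1: 0.55 mL brought to 2.3 mL → factor 2.3/0.55 = 4.1818
Step 2: v brought to 30.7 mL → factor = 30.7 mL/v
Step 3: 350 μL + 250 μL = 600 μL total → factor 600/350 = 1.7143
Step 4: 170 μL + 11.1 mL = 11270 μL total → factor 11270/170 = 66.294
Step 5: 0.5 mL brought to 2.5 mL → factor 2.5/0.5 = 5
Product of known-step factors = 2376.3
Overall factor = 0.100 M / (206 nM) = 4.8544 × 10^5
Step-2 factor = 4.8544 × 10^5 / 2376.3 = 204.29
v = 30.7 mL / 204.29 = 0.150 mL

0.150 mL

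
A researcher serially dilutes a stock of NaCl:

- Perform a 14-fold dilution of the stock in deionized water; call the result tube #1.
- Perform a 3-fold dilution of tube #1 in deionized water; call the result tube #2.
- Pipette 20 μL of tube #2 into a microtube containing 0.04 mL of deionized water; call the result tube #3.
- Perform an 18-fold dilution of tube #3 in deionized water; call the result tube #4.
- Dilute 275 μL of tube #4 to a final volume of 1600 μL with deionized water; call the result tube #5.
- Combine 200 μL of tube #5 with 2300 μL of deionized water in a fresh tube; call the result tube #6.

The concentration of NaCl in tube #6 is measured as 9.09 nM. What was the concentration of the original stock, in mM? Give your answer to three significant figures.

Step 1: 14-fold → factor 14
Step 2: 3-fold → factor 3
Step 3: 20 μL + 0.04 mL = 60 μL total → factor 60/20 = 3
Step 4: 18-fold → factor 18
Step 5: 275 μL brought to 1600 μL → factor 1600/275 = 5.8182
Step 6: 200 μL + 2300 μL = 2500 μL total → factor 2500/200 = 12.5
Overall dilution factor = 14 × 3 × 3 × 18 × 5.8182 × 12.5 = 1.6495 × 10^5
Stock = 9.09 nM × 1.6495 × 10^5 = 1.499 × 10^6 nM = 1.50 mM

1.50 mM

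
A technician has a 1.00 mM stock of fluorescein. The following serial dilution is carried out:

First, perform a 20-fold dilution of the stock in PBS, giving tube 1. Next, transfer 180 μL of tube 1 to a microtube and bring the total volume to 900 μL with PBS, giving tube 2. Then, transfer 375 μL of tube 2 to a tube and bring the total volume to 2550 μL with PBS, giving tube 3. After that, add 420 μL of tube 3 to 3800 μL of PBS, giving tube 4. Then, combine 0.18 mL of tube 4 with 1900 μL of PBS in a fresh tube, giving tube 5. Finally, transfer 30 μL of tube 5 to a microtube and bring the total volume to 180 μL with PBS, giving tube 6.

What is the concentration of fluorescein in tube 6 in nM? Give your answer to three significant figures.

Step 1: 20-fold → factor 20
Step 2: 180 μL brought to 900 μL → factor 900/180 = 5
Step 3: 375 μL brought to 2550 μL → factor 2550/375 = 6.8
Step 4: 420 μL + 3800 μL = 4220 μL total → factor 4220/420 = 10.048
Step 5: 0.18 mL + 1900 μL = 2.08 mL total → factor 2.08/0.18 = 11.556
Step 6: 30 μL brought to 180 μL → factor 180/30 = 6
Overall dilution factor = 20 × 5 × 6.8 × 10.048 × 11.556 × 6 = 4.7371 × 10^5
Final = 1.00 mM / 4.7371 × 10^5 = 2.111 × 10^-6 mM = 2.11 nM

2.11 nM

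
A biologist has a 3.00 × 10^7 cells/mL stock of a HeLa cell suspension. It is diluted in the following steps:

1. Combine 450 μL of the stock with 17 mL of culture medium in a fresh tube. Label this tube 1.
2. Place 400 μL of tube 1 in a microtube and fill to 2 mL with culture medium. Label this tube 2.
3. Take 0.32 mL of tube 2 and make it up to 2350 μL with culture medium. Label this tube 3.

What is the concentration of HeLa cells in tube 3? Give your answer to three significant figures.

Step 1: 450 μL + 17 mL = 17450 μL total → factor 17450/450 = 38.778
Step 2: 400 μL brought to 2 mL → factor 2000/400 = 5
Step 3: 0.32 mL brought to 2350 μL → factor 2.35/0.32 = 7.3438
Overall dilution factor = 38.778 × 5 × 7.3438 = 1423.9
Final = 3.00 × 10^7 cells/mL / 1423.9 = 2.11 × 10^4 cells/mL

2.11 × 10^4 cells/mL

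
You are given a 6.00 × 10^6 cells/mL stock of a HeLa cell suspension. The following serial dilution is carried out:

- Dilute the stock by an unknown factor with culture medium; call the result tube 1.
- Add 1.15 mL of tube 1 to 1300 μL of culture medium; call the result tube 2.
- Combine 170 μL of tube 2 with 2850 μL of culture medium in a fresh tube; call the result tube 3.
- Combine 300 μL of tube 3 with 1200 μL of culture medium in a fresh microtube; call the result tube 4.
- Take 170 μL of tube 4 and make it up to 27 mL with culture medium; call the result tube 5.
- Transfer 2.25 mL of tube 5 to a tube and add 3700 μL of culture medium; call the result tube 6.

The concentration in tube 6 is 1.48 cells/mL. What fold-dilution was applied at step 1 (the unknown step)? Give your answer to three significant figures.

51.0-fold

Step 1: unknown factor x
Step 2: 1.15 mL + 1300 μL = 2.45 mL total → factor 2.45/1.15 = 2.1304
Step 3: 170 μL + 2850 μL = 3020 μL total → factor 3020/170 = 17.765
Step 4: 300 μL + 1200 μL = 1500 μL total → factor 1500/300 = 5
Step 5: 170 μL brought to 27 mL → factor 27000/170 = 158.82
Step 6: 2.25 mL + 3700 μL = 5.95 mL total → factor 5.95/2.25 = 2.6444
Product of known-step factors = 79478
Overall factor = 6.00 × 10^6 cells/mL / (1.48 cells/mL) = 4.0541 × 10^6
x = 4.0541 × 10^6 / 79478 = 51.0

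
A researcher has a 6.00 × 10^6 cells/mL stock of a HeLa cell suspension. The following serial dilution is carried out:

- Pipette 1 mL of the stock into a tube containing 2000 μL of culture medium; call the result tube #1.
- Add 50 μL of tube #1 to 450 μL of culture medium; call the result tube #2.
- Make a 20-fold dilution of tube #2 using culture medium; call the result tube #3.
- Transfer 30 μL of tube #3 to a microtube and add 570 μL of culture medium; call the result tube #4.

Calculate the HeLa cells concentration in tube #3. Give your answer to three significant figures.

1.00 × 10^4 cells/mL

Step 1: 1 mL + 2000 μL = 3 mL total → factor 3/1 = 3
Step 2: 50 μL + 450 μL = 500 μL total → factor 500/50 = 10
Step 3: 20-fold → factor 20
Dilution factor through tube #3 = 3 × 10 × 20 = 600
[tube #3] = 6.00 × 10^6 cells/mL / 600 = 1.00 × 10^4 cells/mL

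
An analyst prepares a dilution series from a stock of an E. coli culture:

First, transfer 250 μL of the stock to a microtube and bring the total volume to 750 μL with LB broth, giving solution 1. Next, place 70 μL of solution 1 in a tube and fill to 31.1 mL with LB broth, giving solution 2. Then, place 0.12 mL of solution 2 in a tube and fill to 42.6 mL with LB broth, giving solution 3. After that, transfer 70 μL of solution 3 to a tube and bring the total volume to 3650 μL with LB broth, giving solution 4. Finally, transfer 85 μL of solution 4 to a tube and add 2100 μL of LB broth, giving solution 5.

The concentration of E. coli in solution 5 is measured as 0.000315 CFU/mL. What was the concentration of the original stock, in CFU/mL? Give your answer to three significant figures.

Step 1: 250 μL brought to 750 μL → factor 750/250 = 3
Step 2: 70 μL brought to 31.1 mL → factor 31100/70 = 444.29
Step 3: 0.12 mL brought to 42.6 mL → factor 42.6/0.12 = 355
Step 4: 70 μL brought to 3650 μL → factor 3650/70 = 52.143
Step 5: 85 μL + 2100 μL = 2185 μL total → factor 2185/85 = 25.706
Overall dilution factor = 3 × 444.29 × 355 × 52.143 × 25.706 = 6.3422 × 10^8
Stock = 0.000315 CFU/mL × 6.3422 × 10^8 = 2.00 × 10^5 CFU/mL

2.00 × 10^5 CFU/mL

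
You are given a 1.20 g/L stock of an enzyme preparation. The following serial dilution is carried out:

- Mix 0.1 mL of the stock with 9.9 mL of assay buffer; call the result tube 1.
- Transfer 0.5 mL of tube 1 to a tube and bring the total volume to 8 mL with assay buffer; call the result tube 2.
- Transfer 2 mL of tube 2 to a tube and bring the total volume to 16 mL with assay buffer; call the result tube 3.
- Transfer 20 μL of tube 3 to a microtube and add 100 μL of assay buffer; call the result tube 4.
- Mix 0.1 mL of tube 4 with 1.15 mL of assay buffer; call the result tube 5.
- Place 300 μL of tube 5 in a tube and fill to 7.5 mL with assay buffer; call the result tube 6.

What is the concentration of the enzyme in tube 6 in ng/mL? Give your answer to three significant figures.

Step 1: 0.1 mL + 9.9 mL = 10 mL total → factor 10/0.1 = 100
Step 2: 0.5 mL brought to 8 mL → factor 8/0.5 = 16
Step 3: 2 mL brought to 16 mL → factor 16/2 = 8
Step 4: 20 μL + 100 μL = 120 μL total → factor 120/20 = 6
Step 5: 0.1 mL + 1.15 mL = 1.25 mL total → factor 1.25/0.1 = 12.5
Step 6: 300 μL brought to 7.5 mL → factor 7500/300 = 25
Overall dilution factor = 100 × 16 × 8 × 6 × 12.5 × 25 = 2.4 × 10^7
Final = 1.20 g/L / 2.4 × 10^7 = 5.000 × 10^-8 g/L = 0.0500 ng/mL

0.0500 ng/mL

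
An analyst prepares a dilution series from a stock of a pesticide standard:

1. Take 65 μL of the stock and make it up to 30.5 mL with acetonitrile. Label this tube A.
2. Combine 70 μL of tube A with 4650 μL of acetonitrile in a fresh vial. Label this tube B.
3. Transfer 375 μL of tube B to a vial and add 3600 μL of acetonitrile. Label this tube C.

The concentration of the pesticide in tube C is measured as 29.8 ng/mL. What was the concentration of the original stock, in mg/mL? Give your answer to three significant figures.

Step 1: 65 μL brought to 30.5 mL → factor 30500/65 = 469.23
Step 2: 70 μL + 4650 μL = 4720 μL total → factor 4720/70 = 67.429
Step 3: 375 μL + 3600 μL = 3975 μL total → factor 3975/375 = 10.6
Overall dilution factor = 469.23 × 67.429 × 10.6 = 3.3538 × 10^5
Stock = 29.8 ng/mL × 3.3538 × 10^5 = 9.994 × 10^6 ng/mL = 9.99 mg/mL

9.99 mg/mL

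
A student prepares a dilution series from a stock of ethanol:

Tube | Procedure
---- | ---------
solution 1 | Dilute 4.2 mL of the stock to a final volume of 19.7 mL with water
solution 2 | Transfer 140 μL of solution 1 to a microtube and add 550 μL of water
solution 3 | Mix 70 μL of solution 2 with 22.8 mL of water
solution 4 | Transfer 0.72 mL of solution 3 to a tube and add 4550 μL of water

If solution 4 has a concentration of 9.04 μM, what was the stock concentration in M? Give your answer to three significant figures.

Step 1: 4.2 mL brought to 19.7 mL → factor 19.7/4.2 = 4.6905
Step 2: 140 μL + 550 μL = 690 μL total → factor 690/140 = 4.9286
Step 3: 70 μL + 22.8 mL = 22870 μL total → factor 22870/70 = 326.71
Step 4: 0.72 mL + 4550 μL = 5.27 mL total → factor 5.27/0.72 = 7.3194
Overall dilution factor = 4.6905 × 4.9286 × 326.71 × 7.3194 = 55282
Stock = 9.04 μM × 55282 = 4.997 × 10^5 μM = 0.500 M

0.500 M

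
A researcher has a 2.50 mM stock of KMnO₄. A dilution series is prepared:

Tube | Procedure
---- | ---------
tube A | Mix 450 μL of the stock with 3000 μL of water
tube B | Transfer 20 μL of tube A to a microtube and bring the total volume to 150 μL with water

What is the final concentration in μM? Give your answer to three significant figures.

Step 1: 450 μL + 3000 μL = 3450 μL total → factor 3450/450 = 7.6667
Step 2: 20 μL brought to 150 μL → factor 150/20 = 7.5
Overall dilution factor = 7.6667 × 7.5 = 57.5
Final = 2.50 mM / 57.5 = 0.04348 mM = 43.5 μM

43.5 μM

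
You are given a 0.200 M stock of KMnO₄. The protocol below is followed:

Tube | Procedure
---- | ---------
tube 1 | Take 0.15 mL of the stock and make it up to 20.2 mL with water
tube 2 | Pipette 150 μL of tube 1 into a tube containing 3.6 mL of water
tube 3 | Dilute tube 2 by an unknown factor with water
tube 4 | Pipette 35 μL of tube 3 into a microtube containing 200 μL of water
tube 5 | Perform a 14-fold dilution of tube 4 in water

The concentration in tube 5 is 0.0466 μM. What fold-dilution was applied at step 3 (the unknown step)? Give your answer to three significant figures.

13.6-fold

Step 1: 0.15 mL brought to 20.2 mL → factor 20.2/0.15 = 134.67
Step 2: 150 μL + 3.6 mL = 3750 μL total → factor 3750/150 = 25
Step 3: unknown factor x
Step 4: 35 μL + 200 μL = 235 μL total → factor 235/35 = 6.7143
Step 5: 14-fold → factor 14
Product of known-step factors = 3.1647 × 10^5
Overall factor = 0.200 M / (0.0466 μM) = 4.2918 × 10^6
x = 4.2918 × 10^6 / 3.1647 × 10^5 = 13.6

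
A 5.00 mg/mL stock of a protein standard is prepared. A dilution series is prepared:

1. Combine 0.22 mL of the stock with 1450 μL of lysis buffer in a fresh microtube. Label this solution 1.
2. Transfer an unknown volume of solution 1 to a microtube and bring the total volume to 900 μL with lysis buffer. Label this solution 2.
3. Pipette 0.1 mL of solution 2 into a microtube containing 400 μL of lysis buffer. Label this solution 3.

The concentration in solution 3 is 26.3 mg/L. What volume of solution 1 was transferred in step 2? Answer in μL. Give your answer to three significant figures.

Step 1: 0.22 mL + 1450 μL = 1.67 mL total → factor 1.67/0.22 = 7.5909
Step 2: v brought to 900 μL → factor = 900 μL/v
Step 3: 0.1 mL + 400 μL = 0.5 mL total → factor 0.5/0.1 = 5
Product of known-step factors = 37.955
Overall factor = 5.00 mg/mL / (26.3 mg/L) = 190.11
Step-2 factor = 190.11 / 37.955 = 5.009
v = 900 μL / 5.009 = 180 μL

180 μL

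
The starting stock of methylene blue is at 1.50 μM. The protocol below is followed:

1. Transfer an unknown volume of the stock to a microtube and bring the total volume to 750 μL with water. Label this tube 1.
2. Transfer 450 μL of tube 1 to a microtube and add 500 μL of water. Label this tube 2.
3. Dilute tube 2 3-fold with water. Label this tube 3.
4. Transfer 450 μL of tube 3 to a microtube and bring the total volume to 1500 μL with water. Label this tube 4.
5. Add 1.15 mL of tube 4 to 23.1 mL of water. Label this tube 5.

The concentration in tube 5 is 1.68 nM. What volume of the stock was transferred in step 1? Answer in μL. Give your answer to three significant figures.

374 μL

Step 1: v brought to 750 μL → factor = 750 μL/v
Step 2: 450 μL + 500 μL = 950 μL total → factor 950/450 = 2.1111
Step 3: 3-fold → factor 3
Step 4: 450 μL brought to 1500 μL → factor 1500/450 = 3.3333
Step 5: 1.15 mL + 23.1 mL = 24.25 mL total → factor 24.25/1.15 = 21.087
Product of known-step factors = 445.17
Overall factor = 1.50 μM / (1.68 nM) = 892.86
Step-1 factor = 892.86 / 445.17 = 2.0057
v = 750 μL / 2.0057 = 374 μL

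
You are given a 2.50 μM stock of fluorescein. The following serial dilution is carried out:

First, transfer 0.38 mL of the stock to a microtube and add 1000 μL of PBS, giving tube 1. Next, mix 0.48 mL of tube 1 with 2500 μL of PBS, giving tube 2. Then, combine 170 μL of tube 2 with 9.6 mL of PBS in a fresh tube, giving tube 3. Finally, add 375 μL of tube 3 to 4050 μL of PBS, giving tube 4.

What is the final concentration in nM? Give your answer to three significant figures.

0.164 nM

Step 1: 0.38 mL + 1000 μL = 1.38 mL total → factor 1.38/0.38 = 3.6316
Step 2: 0.48 mL + 2500 μL = 2.98 mL total → factor 2.98/0.48 = 6.2083
Step 3: 170 μL + 9.6 mL = 9770 μL total → factor 9770/170 = 57.471
Step 4: 375 μL + 4050 μL = 4425 μL total → factor 4425/375 = 11.8
Overall dilution factor = 3.6316 × 6.2083 × 57.471 × 11.8 = 15290
Final = 2.50 μM / 15290 = 0.0001635 μM = 0.164 nM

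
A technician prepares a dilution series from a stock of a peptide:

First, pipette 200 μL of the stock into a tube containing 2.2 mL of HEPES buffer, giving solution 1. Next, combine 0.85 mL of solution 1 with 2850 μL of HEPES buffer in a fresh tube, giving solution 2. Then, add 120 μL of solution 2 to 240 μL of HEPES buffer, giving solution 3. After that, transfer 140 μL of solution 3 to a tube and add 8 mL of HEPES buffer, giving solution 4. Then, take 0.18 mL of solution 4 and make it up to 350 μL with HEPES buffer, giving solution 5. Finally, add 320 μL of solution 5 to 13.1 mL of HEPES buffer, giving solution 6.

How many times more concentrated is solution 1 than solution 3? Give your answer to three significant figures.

13.1

Step 1: 200 μL + 2.2 mL = 2400 μL total → factor 2400/200 = 12
Step 2: 0.85 mL + 2850 μL = 3.7 mL total → factor 3.7/0.85 = 4.3529
Step 3: 120 μL + 240 μL = 360 μL total → factor 360/120 = 3
Dilution factor to solution 1 = 12; to solution 3 = 156.71
[solution 1]/[solution 3] = (factor to solution 3)/(factor to solution 1) = 156.71/12 = 13.1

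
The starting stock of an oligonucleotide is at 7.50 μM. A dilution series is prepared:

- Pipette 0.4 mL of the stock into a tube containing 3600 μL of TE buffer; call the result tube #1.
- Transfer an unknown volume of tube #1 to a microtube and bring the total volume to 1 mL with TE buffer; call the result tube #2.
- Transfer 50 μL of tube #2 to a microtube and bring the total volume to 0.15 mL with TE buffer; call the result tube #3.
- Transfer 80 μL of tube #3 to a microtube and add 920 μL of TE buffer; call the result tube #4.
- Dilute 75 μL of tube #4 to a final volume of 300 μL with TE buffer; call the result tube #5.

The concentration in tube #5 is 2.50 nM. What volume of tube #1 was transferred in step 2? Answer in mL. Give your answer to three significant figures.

Step 1: 0.4 mL + 3600 μL = 4 mL total → factor 4/0.4 = 10
Step 2: v brought to 1 mL → factor = 1 mL/v
Step 3: 50 μL brought to 0.15 mL → factor 150/50 = 3
Step 4: 80 μL + 920 μL = 1000 μL total → factor 1000/80 = 12.5
Step 5: 75 μL brought to 300 μL → factor 300/75 = 4
Product of known-step factors = 1500
Overall factor = 7.50 μM / (2.50 nM) = 3000
Step-2 factor = 3000 / 1500 = 2
v = 1 mL / 2 = 0.500 mL

0.500 mL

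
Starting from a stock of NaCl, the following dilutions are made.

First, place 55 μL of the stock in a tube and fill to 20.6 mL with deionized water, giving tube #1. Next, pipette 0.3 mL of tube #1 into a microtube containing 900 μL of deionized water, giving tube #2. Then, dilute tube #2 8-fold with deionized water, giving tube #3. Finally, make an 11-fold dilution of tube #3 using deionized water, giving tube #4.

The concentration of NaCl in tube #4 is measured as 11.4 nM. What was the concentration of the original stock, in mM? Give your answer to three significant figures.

1.50 mM

Step 1: 55 μL brought to 20.6 mL → factor 20600/55 = 374.55
Step 2: 0.3 mL + 900 μL = 1.2 mL total → factor 1.2/0.3 = 4
Step 3: 8-fold → factor 8
Step 4: 11-fold → factor 11
Overall dilution factor = 374.55 × 4 × 8 × 11 = 1.3184 × 10^5
Stock = 11.4 nM × 1.3184 × 10^5 = 1.503 × 10^6 nM = 1.50 mM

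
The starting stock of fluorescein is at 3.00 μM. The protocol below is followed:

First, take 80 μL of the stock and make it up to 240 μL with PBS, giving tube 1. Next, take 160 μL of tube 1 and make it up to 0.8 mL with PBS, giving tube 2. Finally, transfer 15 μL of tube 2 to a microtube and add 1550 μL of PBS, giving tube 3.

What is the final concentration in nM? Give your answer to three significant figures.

Step 1: 80 μL brought to 240 μL → factor 240/80 = 3
Step 2: 160 μL brought to 0.8 mL → factor 800/160 = 5
Step 3: 15 μL + 1550 μL = 1565 μL total → factor 1565/15 = 104.33
Overall dilution factor = 3 × 5 × 104.33 = 1565
Final = 3.00 μM / 1565 = 0.001917 μM = 1.92 nM

1.92 nM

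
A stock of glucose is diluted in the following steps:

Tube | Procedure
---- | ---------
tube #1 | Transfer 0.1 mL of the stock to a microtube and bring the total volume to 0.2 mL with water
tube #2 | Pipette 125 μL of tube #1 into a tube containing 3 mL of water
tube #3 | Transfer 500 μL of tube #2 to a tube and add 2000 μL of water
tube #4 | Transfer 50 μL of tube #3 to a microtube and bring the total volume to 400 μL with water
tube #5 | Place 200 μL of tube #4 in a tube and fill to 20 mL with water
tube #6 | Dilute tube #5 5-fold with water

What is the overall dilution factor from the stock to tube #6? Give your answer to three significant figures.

1.00 × 10^6

Step 1: 0.1 mL brought to 0.2 mL → factor 0.2/0.1 = 2
Step 2: 125 μL + 3 mL = 3125 μL total → factor 3125/125 = 25
Step 3: 500 μL + 2000 μL = 2500 μL total → factor 2500/500 = 5
Step 4: 50 μL brought to 400 μL → factor 400/50 = 8
Step 5: 200 μL brought to 20 mL → factor 20000/200 = 100
Step 6: 5-fold → factor 5
Overall dilution factor = 2 × 25 × 5 × 8 × 100 × 5 = 1 × 10^6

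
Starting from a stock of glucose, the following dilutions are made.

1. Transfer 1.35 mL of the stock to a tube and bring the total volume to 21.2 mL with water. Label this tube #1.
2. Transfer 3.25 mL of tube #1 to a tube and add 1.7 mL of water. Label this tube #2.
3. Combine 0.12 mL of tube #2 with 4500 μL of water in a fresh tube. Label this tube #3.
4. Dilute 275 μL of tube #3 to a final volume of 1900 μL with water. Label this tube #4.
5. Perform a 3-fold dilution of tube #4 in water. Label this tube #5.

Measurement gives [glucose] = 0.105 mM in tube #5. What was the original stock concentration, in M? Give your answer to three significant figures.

Step 1: 1.35 mL brought to 21.2 mL → factor 21.2/1.35 = 15.704
Step 2: 3.25 mL + 1.7 mL = 4.95 mL total → factor 4.95/3.25 = 1.5231
Step 3: 0.12 mL + 4500 μL = 4.62 mL total → factor 4.62/0.12 = 38.5
Step 4: 275 μL brought to 1900 μL → factor 1900/275 = 6.9091
Step 5: 3-fold → factor 3
Overall dilution factor = 15.704 × 1.5231 × 38.5 × 6.9091 × 3 = 19087
Stock = 0.105 mM × 19087 = 2004 mM = 2.00 M

2.00 M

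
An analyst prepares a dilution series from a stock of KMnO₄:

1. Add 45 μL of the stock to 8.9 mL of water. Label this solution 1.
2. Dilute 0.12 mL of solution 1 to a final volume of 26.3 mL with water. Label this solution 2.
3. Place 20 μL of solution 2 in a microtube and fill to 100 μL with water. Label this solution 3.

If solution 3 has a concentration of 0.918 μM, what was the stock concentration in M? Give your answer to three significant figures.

Step 1: 45 μL + 8.9 mL = 8945 μL total → factor 8945/45 = 198.78
Step 2: 0.12 mL brought to 26.3 mL → factor 26.3/0.12 = 219.17
Step 3: 20 μL brought to 100 μL → factor 100/20 = 5
Overall dilution factor = 198.78 × 219.17 × 5 = 2.1783 × 10^5
Stock = 0.918 μM × 2.1783 × 10^5 = 2.000 × 10^5 μM = 0.200 M

0.200 M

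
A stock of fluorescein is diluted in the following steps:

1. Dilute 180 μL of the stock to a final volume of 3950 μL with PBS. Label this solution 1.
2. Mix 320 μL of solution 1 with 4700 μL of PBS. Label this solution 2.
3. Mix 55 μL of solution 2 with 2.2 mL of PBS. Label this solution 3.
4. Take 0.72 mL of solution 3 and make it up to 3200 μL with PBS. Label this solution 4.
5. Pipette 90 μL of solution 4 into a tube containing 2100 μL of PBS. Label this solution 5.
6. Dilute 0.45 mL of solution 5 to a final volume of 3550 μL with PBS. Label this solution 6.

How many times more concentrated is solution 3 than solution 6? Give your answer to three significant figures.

853

Step 1: 180 μL brought to 3950 μL → factor 3950/180 = 21.944
Step 2: 320 μL + 4700 μL = 5020 μL total → factor 5020/320 = 15.688
Step 3: 55 μL + 2.2 mL = 2255 μL total → factor 2255/55 = 41
Step 4: 0.72 mL brought to 3200 μL → factor 3.2/0.72 = 4.4444
Step 5: 90 μL + 2100 μL = 2190 μL total → factor 2190/90 = 24.333
Step 6: 0.45 mL brought to 3550 μL → factor 3.55/0.45 = 7.8889
Dilution factor to solution 3 = 14114; to solution 6 = 1.2042 × 10^7
[solution 3]/[solution 6] = (factor to solution 6)/(factor to solution 3) = 1.2042 × 10^7/14114 = 853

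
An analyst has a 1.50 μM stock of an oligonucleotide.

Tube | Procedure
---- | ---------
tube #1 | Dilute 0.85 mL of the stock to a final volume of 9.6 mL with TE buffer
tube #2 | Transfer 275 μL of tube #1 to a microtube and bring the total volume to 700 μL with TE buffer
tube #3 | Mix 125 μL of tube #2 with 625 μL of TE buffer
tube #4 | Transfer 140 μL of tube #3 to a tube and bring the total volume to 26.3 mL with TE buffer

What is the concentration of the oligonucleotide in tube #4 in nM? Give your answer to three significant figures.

Step 1: 0.85 mL brought to 9.6 mL → factor 9.6/0.85 = 11.294
Step 2: 275 μL brought to 700 μL → factor 700/275 = 2.5455
Step 3: 125 μL + 625 μL = 750 μL total → factor 750/125 = 6
Step 4: 140 μL brought to 26.3 mL → factor 26300/140 = 187.86
Overall dilution factor = 11.294 × 2.5455 × 6 × 187.86 = 32404
Final = 1.50 μM / 32404 = 4.629 × 10^-5 μM = 0.0463 nM

0.0463 nM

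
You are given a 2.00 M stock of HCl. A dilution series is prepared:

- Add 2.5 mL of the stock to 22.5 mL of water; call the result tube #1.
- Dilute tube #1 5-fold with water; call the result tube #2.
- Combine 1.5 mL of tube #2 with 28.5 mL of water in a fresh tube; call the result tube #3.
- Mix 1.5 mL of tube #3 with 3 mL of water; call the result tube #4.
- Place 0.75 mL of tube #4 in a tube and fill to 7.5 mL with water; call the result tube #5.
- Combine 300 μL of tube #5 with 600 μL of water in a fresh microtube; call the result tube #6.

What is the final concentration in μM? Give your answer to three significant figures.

22.2 μM

Step 1: 2.5 mL + 22.5 mL = 25 mL total → factor 25/2.5 = 10
Step 2: 5-fold → factor 5
Step 3: 1.5 mL + 28.5 mL = 30 mL total → factor 30/1.5 = 20
Step 4: 1.5 mL + 3 mL = 4.5 mL total → factor 4.5/1.5 = 3
Step 5: 0.75 mL brought to 7.5 mL → factor 7.5/0.75 = 10
Step 6: 300 μL + 600 μL = 900 μL total → factor 900/300 = 3
Overall dilution factor = 10 × 5 × 20 × 3 × 10 × 3 = 90000
Final = 2.00 M / 90000 = 2.222 × 10^-5 M = 22.2 μM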